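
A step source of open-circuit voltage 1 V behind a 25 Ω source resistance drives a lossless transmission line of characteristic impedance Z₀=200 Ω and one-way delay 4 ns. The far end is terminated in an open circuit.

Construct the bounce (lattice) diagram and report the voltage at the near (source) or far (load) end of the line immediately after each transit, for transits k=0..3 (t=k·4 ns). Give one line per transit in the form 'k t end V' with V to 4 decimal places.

Γ_L=1.000000, Γ_S=-0.777778; launch V₁=1·200/225=0.888889
k=0 src: V=0.8889
k=1 load: inc=0.888889, refl=0.888889·1.000000=0.8889; V=0.000000+0.888889+0.888889=1.7778
k=2 src: inc=0.888889, refl=0.888889·-0.777778=-0.6914; V=0.888889+0.888889+-0.691358=1.0864
k=3 load: inc=-0.691358, refl=-0.691358·1.000000=-0.6914; V=1.777778+-0.691358+-0.691358=0.3951

0 0 source 0.8889
1 4 load 1.7778
2 8 source 1.0864
3 12 load 0.3951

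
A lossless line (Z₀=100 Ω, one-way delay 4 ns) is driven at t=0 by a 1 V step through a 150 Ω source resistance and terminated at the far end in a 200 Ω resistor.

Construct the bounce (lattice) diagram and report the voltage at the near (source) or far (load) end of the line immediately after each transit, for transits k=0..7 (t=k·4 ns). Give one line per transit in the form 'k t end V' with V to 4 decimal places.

Γ_L=0.333333, Γ_S=0.200000; launch V₁=1·100/250=0.400000
k=0 src: V=0.4000
k=1 load: inc=0.400000, refl=0.400000·0.333333=0.1333; V=0.000000+0.400000+0.133333=0.5333
k=2 src: inc=0.133333, refl=0.133333·0.200000=0.0267; V=0.400000+0.133333+0.026667=0.5600
k=3 load: inc=0.026667, refl=0.026667·0.333333=0.0089; V=0.533333+0.026667+0.008889=0.5689
k=4 src: inc=0.008889, refl=0.008889·0.200000=0.0018; V=0.560000+0.008889+0.001778=0.5707
k=5 load: inc=0.001778, refl=0.001778·0.333333=0.0006; V=0.568889+0.001778+0.000593=0.5713
k=6 src: inc=0.000593, refl=0.000593·0.200000=0.0001; V=0.570667+0.000593+0.000119=0.5714
k=7 load: inc=0.000119, refl=0.000119·0.333333=0.0000; V=0.571259+0.000119+0.000040=0.5714

0 0 source 0.4000
1 4 load 0.5333
2 8 source 0.5600
3 12 load 0.5689
4 16 source 0.5707
5 20 load 0.5713
6 24 source 0.5714
7 28 load 0.5714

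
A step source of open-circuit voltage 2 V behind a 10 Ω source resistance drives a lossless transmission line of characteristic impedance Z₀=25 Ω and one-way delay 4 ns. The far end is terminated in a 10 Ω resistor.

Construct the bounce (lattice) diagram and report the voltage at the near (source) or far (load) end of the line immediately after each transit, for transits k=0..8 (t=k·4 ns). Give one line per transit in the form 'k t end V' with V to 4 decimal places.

Γ_L=-0.428571, Γ_S=-0.428571; launch V₁=2·25/35=1.428571
k=0 src: V=1.4286
k=1 load: inc=1.428571, refl=1.428571·-0.428571=-0.6122; V=0.000000+1.428571+-0.612245=0.8163
k=2 src: inc=-0.612245, refl=-0.612245·-0.428571=0.2624; V=1.428571+-0.612245+0.262391=1.0787
k=3 load: inc=0.262391, refl=0.262391·-0.428571=-0.1125; V=0.816327+0.262391+-0.112453=0.9663
k=4 src: inc=-0.112453, refl=-0.112453·-0.428571=0.0482; V=1.078717+-0.112453+0.048194=1.0145
k=5 load: inc=0.048194, refl=0.048194·-0.428571=-0.0207; V=0.966264+0.048194+-0.020655=0.9938
k=6 src: inc=-0.020655, refl=-0.020655·-0.428571=0.0089; V=1.014458+-0.020655+0.008852=1.0027
k=7 load: inc=0.008852, refl=0.008852·-0.428571=-0.0038; V=0.993804+0.008852+-0.003794=0.9989
k=8 src: inc=-0.003794, refl=-0.003794·-0.428571=0.0016; V=1.002656+-0.003794+0.001626=1.0005

0 0 source 1.4286
1 4 load 0.8163
2 8 source 1.0787
3 12 load 0.9663
4 16 source 1.0145
5 20 load 0.9938
6 24 source 1.0027
7 28 load 0.9989
8 32 source 1.0005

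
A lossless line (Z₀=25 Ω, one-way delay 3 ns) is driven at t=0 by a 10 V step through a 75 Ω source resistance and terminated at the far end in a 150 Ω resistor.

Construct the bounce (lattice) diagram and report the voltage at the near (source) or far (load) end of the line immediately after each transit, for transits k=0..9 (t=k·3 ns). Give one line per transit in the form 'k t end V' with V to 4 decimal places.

Γ_L=0.714286, Γ_S=0.500000; launch V₁=10·25/100=2.500000
k=0 src: V=2.5000
k=1 load: inc=2.500000, refl=2.500000·0.714286=1.7857; V=0.000000+2.500000+1.785714=4.2857
k=2 src: inc=1.785714, refl=1.785714·0.500000=0.8929; V=2.500000+1.785714+0.892857=5.1786
k=3 load: inc=0.892857, refl=0.892857·0.714286=0.6378; V=4.285714+0.892857+0.637755=5.8163
k=4 src: inc=0.637755, refl=0.637755·0.500000=0.3189; V=5.178571+0.637755+0.318878=6.1352
k=5 load: inc=0.318878, refl=0.318878·0.714286=0.2278; V=5.816327+0.318878+0.227770=6.3630
k=6 src: inc=0.227770, refl=0.227770·0.500000=0.1139; V=6.135204+0.227770+0.113885=6.4769
k=7 load: inc=0.113885, refl=0.113885·0.714286=0.0813; V=6.362974+0.113885+0.081346=6.5582
k=8 src: inc=0.081346, refl=0.081346·0.500000=0.0407; V=6.476859+0.081346+0.040673=6.5989
k=9 load: inc=0.040673, refl=0.040673·0.714286=0.0291; V=6.558205+0.040673+0.029052=6.6279

0 0 source 2.5000
1 3 load 4.2857
2 6 source 5.1786
3 9 load 5.8163
4 12 source 6.1352
5 15 load 6.3630
6 18 source 6.4769
7 21 load 6.5582
8 24 source 6.5989
9 27 load 6.6279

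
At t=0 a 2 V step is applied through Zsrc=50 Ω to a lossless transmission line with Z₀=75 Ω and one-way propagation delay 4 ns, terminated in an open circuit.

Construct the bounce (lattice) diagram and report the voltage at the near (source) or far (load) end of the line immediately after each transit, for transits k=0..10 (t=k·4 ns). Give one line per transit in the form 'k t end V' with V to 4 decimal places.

Γ_L=1.000000, Γ_S=-0.200000; launch V₁=2·75/125=1.200000
k=0 src: V=1.2000
k=1 load: inc=1.200000, refl=1.200000·1.000000=1.2000; V=0.000000+1.200000+1.200000=2.4000
k=2 src: inc=1.200000, refl=1.200000·-0.200000=-0.2400; V=1.200000+1.200000+-0.240000=2.1600
k=3 load: inc=-0.240000, refl=-0.240000·1.000000=-0.2400; V=2.400000+-0.240000+-0.240000=1.9200
k=4 src: inc=-0.240000, refl=-0.240000·-0.200000=0.0480; V=2.160000+-0.240000+0.048000=1.9680
k=5 load: inc=0.048000, refl=0.048000·1.000000=0.0480; V=1.920000+0.048000+0.048000=2.0160
k=6 src: inc=0.048000, refl=0.048000·-0.200000=-0.0096; V=1.968000+0.048000+-0.009600=2.0064
k=7 load: inc=-0.009600, refl=-0.009600·1.000000=-0.0096; V=2.016000+-0.009600+-0.009600=1.9968
k=8 src: inc=-0.009600, refl=-0.009600·-0.200000=0.0019; V=2.006400+-0.009600+0.001920=1.9987
k=9 load: inc=0.001920, refl=0.001920·1.000000=0.0019; V=1.996800+0.001920+0.001920=2.0006
k=10 src: inc=0.001920, refl=0.001920·-0.200000=-0.0004; V=1.998720+0.001920+-0.000384=2.0003

0 0 source 1.2000
1 4 load 2.4000
2 8 source 2.1600
3 12 load 1.9200
4 16 source 1.9680
5 20 load 2.0160
6 24 source 2.0064
7 28 load 1.9968
8 32 source 1.9987
9 36 load 2.0006
10 40 source 2.0003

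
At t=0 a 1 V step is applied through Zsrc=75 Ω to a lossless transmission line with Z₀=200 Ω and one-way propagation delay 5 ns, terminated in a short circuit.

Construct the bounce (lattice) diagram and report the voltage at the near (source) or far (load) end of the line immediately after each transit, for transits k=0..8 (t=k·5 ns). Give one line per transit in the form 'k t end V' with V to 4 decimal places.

0 0 source 0.7273
1 5 load 0.0000
2 10 source 0.3306
3 15 load 0.0000
4 20 source 0.1503
5 25 load 0.0000
6 30 source 0.0683
7 35 load 0.0000
8 40 source 0.0310

Γ_L=-1.000000, Γ_S=-0.454545; launch V₁=1·200/275=0.727273
k=0 src: V=0.7273
k=1 load: inc=0.727273, refl=0.727273·-1.000000=-0.7273; V=0.000000+0.727273+-0.727273=0.0000
k=2 src: inc=-0.727273, refl=-0.727273·-0.454545=0.3306; V=0.727273+-0.727273+0.330579=0.3306
k=3 load: inc=0.330579, refl=0.330579·-1.000000=-0.3306; V=0.000000+0.330579+-0.330579=0.0000
k=4 src: inc=-0.330579, refl=-0.330579·-0.454545=0.1503; V=0.330579+-0.330579+0.150263=0.1503
k=5 load: inc=0.150263, refl=0.150263·-1.000000=-0.1503; V=0.000000+0.150263+-0.150263=0.0000
k=6 src: inc=-0.150263, refl=-0.150263·-0.454545=0.0683; V=0.150263+-0.150263+0.068301=0.0683
k=7 load: inc=0.068301, refl=0.068301·-1.000000=-0.0683; V=0.000000+0.068301+-0.068301=0.0000
k=8 src: inc=-0.068301, refl=-0.068301·-0.454545=0.0310; V=0.068301+-0.068301+0.031046=0.0310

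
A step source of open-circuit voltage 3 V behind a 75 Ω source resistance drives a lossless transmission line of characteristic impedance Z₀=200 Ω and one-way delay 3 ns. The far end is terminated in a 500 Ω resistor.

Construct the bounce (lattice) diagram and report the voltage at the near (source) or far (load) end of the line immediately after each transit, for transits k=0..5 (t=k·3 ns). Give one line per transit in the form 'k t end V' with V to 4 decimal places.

Γ_L=0.428571, Γ_S=-0.454545; launch V₁=3·200/275=2.181818
k=0 src: V=2.1818
k=1 load: inc=2.181818, refl=2.181818·0.428571=0.9351; V=0.000000+2.181818+0.935065=3.1169
k=2 src: inc=0.935065, refl=0.935065·-0.454545=-0.4250; V=2.181818+0.935065+-0.425030=2.6919
k=3 load: inc=-0.425030, refl=-0.425030·0.428571=-0.1822; V=3.116883+-0.425030+-0.182156=2.5097
k=4 src: inc=-0.182156, refl=-0.182156·-0.454545=0.0828; V=2.691854+-0.182156+0.082798=2.5925
k=5 load: inc=0.082798, refl=0.082798·0.428571=0.0355; V=2.509698+0.082798+0.035485=2.6280

0 0 source 2.1818
1 3 load 3.1169
2 6 source 2.6919
3 9 load 2.5097
4 12 source 2.5925
5 15 load 2.6280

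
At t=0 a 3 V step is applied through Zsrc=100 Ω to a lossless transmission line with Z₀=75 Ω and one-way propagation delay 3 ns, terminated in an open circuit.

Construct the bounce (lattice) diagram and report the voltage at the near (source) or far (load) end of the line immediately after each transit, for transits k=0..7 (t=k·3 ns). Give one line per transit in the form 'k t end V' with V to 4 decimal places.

0 0 source 1.2857
1 3 load 2.5714
2 6 source 2.7551
3 9 load 2.9388
4 12 source 2.9650
5 15 load 2.9913
6 18 source 2.9950
7 21 load 2.9988

Γ_L=1.000000, Γ_S=0.142857; launch V₁=3·75/175=1.285714
k=0 src: V=1.2857
k=1 load: inc=1.285714, refl=1.285714·1.000000=1.2857; V=0.000000+1.285714+1.285714=2.5714
k=2 src: inc=1.285714, refl=1.285714·0.142857=0.1837; V=1.285714+1.285714+0.183673=2.7551
k=3 load: inc=0.183673, refl=0.183673·1.000000=0.1837; V=2.571429+0.183673+0.183673=2.9388
k=4 src: inc=0.183673, refl=0.183673·0.142857=0.0262; V=2.755102+0.183673+0.026239=2.9650
k=5 load: inc=0.026239, refl=0.026239·1.000000=0.0262; V=2.938776+0.026239+0.026239=2.9913
k=6 src: inc=0.026239, refl=0.026239·0.142857=0.0037; V=2.965015+0.026239+0.003748=2.9950
k=7 load: inc=0.003748, refl=0.003748·1.000000=0.0037; V=2.991254+0.003748+0.003748=2.9988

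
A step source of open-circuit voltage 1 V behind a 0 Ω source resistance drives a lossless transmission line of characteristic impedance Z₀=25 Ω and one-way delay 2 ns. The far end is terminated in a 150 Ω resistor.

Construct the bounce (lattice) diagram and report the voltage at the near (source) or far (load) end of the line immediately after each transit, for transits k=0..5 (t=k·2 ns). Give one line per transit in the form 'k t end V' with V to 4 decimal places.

0 0 source 1.0000
1 2 load 1.7143
2 4 source 1.0000
3 6 load 0.4898
4 8 source 1.0000
5 10 load 1.3644

Γ_L=0.714286, Γ_S=-1.000000; launch V₁=1·25/25=1.000000
k=0 src: V=1.0000
k=1 load: inc=1.000000, refl=1.000000·0.714286=0.7143; V=0.000000+1.000000+0.714286=1.7143
k=2 src: inc=0.714286, refl=0.714286·-1.000000=-0.7143; V=1.000000+0.714286+-0.714286=1.0000
k=3 load: inc=-0.714286, refl=-0.714286·0.714286=-0.5102; V=1.714286+-0.714286+-0.510204=0.4898
k=4 src: inc=-0.510204, refl=-0.510204·-1.000000=0.5102; V=1.000000+-0.510204+0.510204=1.0000
k=5 load: inc=0.510204, refl=0.510204·0.714286=0.3644; V=0.489796+0.510204+0.364431=1.3644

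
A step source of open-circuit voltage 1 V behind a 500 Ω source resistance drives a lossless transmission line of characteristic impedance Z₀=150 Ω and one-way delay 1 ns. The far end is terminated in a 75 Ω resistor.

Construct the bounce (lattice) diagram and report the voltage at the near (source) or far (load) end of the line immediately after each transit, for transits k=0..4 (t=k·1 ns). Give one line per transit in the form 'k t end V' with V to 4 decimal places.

0 0 source 0.2308
1 1 load 0.1538
2 2 source 0.1124
3 3 load 0.1262
4 4 source 0.1337

Γ_L=-0.333333, Γ_S=0.538462; launch V₁=1·150/650=0.230769
k=0 src: V=0.2308
k=1 load: inc=0.230769, refl=0.230769·-0.333333=-0.0769; V=0.000000+0.230769+-0.076923=0.1538
k=2 src: inc=-0.076923, refl=-0.076923·0.538462=-0.0414; V=0.230769+-0.076923+-0.041420=0.1124
k=3 load: inc=-0.041420, refl=-0.041420·-0.333333=0.0138; V=0.153846+-0.041420+0.013807=0.1262
k=4 src: inc=0.013807, refl=0.013807·0.538462=0.0074; V=0.112426+0.013807+0.007434=0.1337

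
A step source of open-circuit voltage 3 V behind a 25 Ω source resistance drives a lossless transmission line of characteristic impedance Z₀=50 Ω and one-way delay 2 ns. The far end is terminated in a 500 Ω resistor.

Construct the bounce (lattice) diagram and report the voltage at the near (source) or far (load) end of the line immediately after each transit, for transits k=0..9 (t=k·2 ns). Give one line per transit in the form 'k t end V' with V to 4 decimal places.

Γ_L=0.818182, Γ_S=-0.333333; launch V₁=3·50/75=2.000000
k=0 src: V=2.0000
k=1 load: inc=2.000000, refl=2.000000·0.818182=1.6364; V=0.000000+2.000000+1.636364=3.6364
k=2 src: inc=1.636364, refl=1.636364·-0.333333=-0.5455; V=2.000000+1.636364+-0.545455=3.0909
k=3 load: inc=-0.545455, refl=-0.545455·0.818182=-0.4463; V=3.636364+-0.545455+-0.446281=2.6446
k=4 src: inc=-0.446281, refl=-0.446281·-0.333333=0.1488; V=3.090909+-0.446281+0.148760=2.7934
k=5 load: inc=0.148760, refl=0.148760·0.818182=0.1217; V=2.644628+0.148760+0.121713=2.9151
k=6 src: inc=0.121713, refl=0.121713·-0.333333=-0.0406; V=2.793388+0.121713+-0.040571=2.8745
k=7 load: inc=-0.040571, refl=-0.040571·0.818182=-0.0332; V=2.915101+-0.040571+-0.033194=2.8413
k=8 src: inc=-0.033194, refl=-0.033194·-0.333333=0.0111; V=2.874530+-0.033194+0.011065=2.8524
k=9 load: inc=0.011065, refl=0.011065·0.818182=0.0091; V=2.841336+0.011065+0.009053=2.8615

0 0 source 2.0000
1 2 load 3.6364
2 4 source 3.0909
3 6 load 2.6446
4 8 source 2.7934
5 10 load 2.9151
6 12 source 2.8745
7 14 load 2.8413
8 16 source 2.8524
9 18 load 2.8615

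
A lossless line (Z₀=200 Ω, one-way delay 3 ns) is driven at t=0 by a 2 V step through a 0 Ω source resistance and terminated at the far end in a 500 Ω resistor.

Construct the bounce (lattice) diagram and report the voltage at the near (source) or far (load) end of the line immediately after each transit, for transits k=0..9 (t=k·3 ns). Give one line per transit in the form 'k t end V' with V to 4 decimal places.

0 0 source 2.0000
1 3 load 2.8571
2 6 source 2.0000
3 9 load 1.6327
4 12 source 2.0000
5 15 load 2.1574
6 18 source 2.0000
7 21 load 1.9325
8 24 source 2.0000
9 27 load 2.0289

Γ_L=0.428571, Γ_S=-1.000000; launch V₁=2·200/200=2.000000
k=0 src: V=2.0000
k=1 load: inc=2.000000, refl=2.000000·0.428571=0.8571; V=0.000000+2.000000+0.857143=2.8571
k=2 src: inc=0.857143, refl=0.857143·-1.000000=-0.8571; V=2.000000+0.857143+-0.857143=2.0000
k=3 load: inc=-0.857143, refl=-0.857143·0.428571=-0.3673; V=2.857143+-0.857143+-0.367347=1.6327
k=4 src: inc=-0.367347, refl=-0.367347·-1.000000=0.3673; V=2.000000+-0.367347+0.367347=2.0000
k=5 load: inc=0.367347, refl=0.367347·0.428571=0.1574; V=1.632653+0.367347+0.157434=2.1574
k=6 src: inc=0.157434, refl=0.157434·-1.000000=-0.1574; V=2.000000+0.157434+-0.157434=2.0000
k=7 load: inc=-0.157434, refl=-0.157434·0.428571=-0.0675; V=2.157434+-0.157434+-0.067472=1.9325
k=8 src: inc=-0.067472, refl=-0.067472·-1.000000=0.0675; V=2.000000+-0.067472+0.067472=2.0000
k=9 load: inc=0.067472, refl=0.067472·0.428571=0.0289; V=1.932528+0.067472+0.028917=2.0289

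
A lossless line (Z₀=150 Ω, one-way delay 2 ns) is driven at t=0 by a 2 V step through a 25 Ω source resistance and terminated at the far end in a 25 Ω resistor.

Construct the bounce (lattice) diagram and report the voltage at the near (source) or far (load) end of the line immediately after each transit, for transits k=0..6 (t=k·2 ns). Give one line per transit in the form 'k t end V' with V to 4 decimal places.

0 0 source 1.7143
1 2 load 0.4898
2 4 source 1.3644
3 6 load 0.7397
4 8 source 1.1859
5 10 load 0.8672
6 12 source 1.0949

Γ_L=-0.714286, Γ_S=-0.714286; launch V₁=2·150/175=1.714286
k=0 src: V=1.7143
k=1 load: inc=1.714286, refl=1.714286·-0.714286=-1.2245; V=0.000000+1.714286+-1.224490=0.4898
k=2 src: inc=-1.224490, refl=-1.224490·-0.714286=0.8746; V=1.714286+-1.224490+0.874636=1.3644
k=3 load: inc=0.874636, refl=0.874636·-0.714286=-0.6247; V=0.489796+0.874636+-0.624740=0.7397
k=4 src: inc=-0.624740, refl=-0.624740·-0.714286=0.4462; V=1.364431+-0.624740+0.446243=1.1859
k=5 load: inc=0.446243, refl=0.446243·-0.714286=-0.3187; V=0.739692+0.446243+-0.318745=0.8672
k=6 src: inc=-0.318745, refl=-0.318745·-0.714286=0.2277; V=1.185934+-0.318745+0.227675=1.0949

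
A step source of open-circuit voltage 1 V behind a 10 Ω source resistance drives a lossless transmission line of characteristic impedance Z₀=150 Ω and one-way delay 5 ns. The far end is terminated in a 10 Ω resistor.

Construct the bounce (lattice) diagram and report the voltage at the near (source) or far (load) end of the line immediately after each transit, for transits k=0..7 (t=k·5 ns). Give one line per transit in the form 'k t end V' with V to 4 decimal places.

0 0 source 0.9375
1 5 load 0.1172
2 10 source 0.8350
3 15 load 0.2069
4 20 source 0.7565
5 25 load 0.2756
6 30 source 0.6963
7 35 load 0.3282

Γ_L=-0.875000, Γ_S=-0.875000; launch V₁=1·150/160=0.937500
k=0 src: V=0.9375
k=1 load: inc=0.937500, refl=0.937500·-0.875000=-0.8203; V=0.000000+0.937500+-0.820312=0.1172
k=2 src: inc=-0.820312, refl=-0.820312·-0.875000=0.7178; V=0.937500+-0.820312+0.717773=0.8350
k=3 load: inc=0.717773, refl=0.717773·-0.875000=-0.6281; V=0.117188+0.717773+-0.628052=0.2069
k=4 src: inc=-0.628052, refl=-0.628052·-0.875000=0.5495; V=0.834961+-0.628052+0.549545=0.7565
k=5 load: inc=0.549545, refl=0.549545·-0.875000=-0.4809; V=0.206909+0.549545+-0.480852=0.2756
k=6 src: inc=-0.480852, refl=-0.480852·-0.875000=0.4207; V=0.756454+-0.480852+0.420746=0.6963
k=7 load: inc=0.420746, refl=0.420746·-0.875000=-0.3682; V=0.275602+0.420746+-0.368152=0.3282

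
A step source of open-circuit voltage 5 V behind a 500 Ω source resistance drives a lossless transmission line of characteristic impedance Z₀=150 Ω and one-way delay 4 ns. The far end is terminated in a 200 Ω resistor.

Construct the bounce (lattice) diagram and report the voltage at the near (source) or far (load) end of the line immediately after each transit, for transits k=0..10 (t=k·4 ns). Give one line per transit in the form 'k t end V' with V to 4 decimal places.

0 0 source 1.1538
1 4 load 1.3187
2 8 source 1.4074
3 12 load 1.4201
4 16 source 1.4269
5 20 load 1.4279
6 24 source 1.4284
7 28 load 1.4285
8 32 source 1.4286
9 36 load 1.4286
10 40 source 1.4286

Γ_L=0.142857, Γ_S=0.538462; launch V₁=5·150/650=1.153846
k=0 src: V=1.1538
k=1 load: inc=1.153846, refl=1.153846·0.142857=0.1648; V=0.000000+1.153846+0.164835=1.3187
k=2 src: inc=0.164835, refl=0.164835·0.538462=0.0888; V=1.153846+0.164835+0.088757=1.4074
k=3 load: inc=0.088757, refl=0.088757·0.142857=0.0127; V=1.318681+0.088757+0.012680=1.4201
k=4 src: inc=0.012680, refl=0.012680·0.538462=0.0068; V=1.407439+0.012680+0.006827=1.4269
k=5 load: inc=0.006827, refl=0.006827·0.142857=0.0010; V=1.420118+0.006827+0.000975=1.4279
k=6 src: inc=0.000975, refl=0.000975·0.538462=0.0005; V=1.426946+0.000975+0.000525=1.4284
k=7 load: inc=0.000525, refl=0.000525·0.142857=0.0001; V=1.427921+0.000525+0.000075=1.4285
k=8 src: inc=0.000075, refl=0.000075·0.538462=0.0000; V=1.428446+0.000075+0.000040=1.4286
k=9 load: inc=0.000040, refl=0.000040·0.142857=0.0000; V=1.428521+0.000040+0.000006=1.4286
k=10 src: inc=0.000006, refl=0.000006·0.538462=0.0000; V=1.428562+0.000006+0.000003=1.4286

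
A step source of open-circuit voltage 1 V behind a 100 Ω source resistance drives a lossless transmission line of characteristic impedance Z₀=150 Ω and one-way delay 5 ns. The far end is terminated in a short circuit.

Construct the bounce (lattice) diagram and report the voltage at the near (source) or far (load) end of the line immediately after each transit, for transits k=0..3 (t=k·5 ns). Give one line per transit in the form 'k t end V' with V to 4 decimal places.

Γ_L=-1.000000, Γ_S=-0.200000; launch V₁=1·150/250=0.600000
k=0 src: V=0.6000
k=1 load: inc=0.600000, refl=0.600000·-1.000000=-0.6000; V=0.000000+0.600000+-0.600000=0.0000
k=2 src: inc=-0.600000, refl=-0.600000·-0.200000=0.1200; V=0.600000+-0.600000+0.120000=0.1200
k=3 load: inc=0.120000, refl=0.120000·-1.000000=-0.1200; V=0.000000+0.120000+-0.120000=0.0000

0 0 source 0.6000
1 5 load 0.0000
2 10 source 0.1200
3 15 load 0.0000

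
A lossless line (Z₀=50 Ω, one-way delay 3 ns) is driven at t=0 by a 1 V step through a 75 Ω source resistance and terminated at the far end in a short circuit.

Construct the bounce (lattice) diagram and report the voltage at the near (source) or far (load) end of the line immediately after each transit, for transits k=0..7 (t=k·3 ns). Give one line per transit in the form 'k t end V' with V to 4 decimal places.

0 0 source 0.4000
1 3 load 0.0000
2 6 source -0.0800
3 9 load 0.0000
4 12 source 0.0160
5 15 load 0.0000
6 18 source -0.0032
7 21 load 0.0000

Γ_L=-1.000000, Γ_S=0.200000; launch V₁=1·50/125=0.400000
k=0 src: V=0.4000
k=1 load: inc=0.400000, refl=0.400000·-1.000000=-0.4000; V=0.000000+0.400000+-0.400000=0.0000
k=2 src: inc=-0.400000, refl=-0.400000·0.200000=-0.0800; V=0.400000+-0.400000+-0.080000=-0.0800
k=3 load: inc=-0.080000, refl=-0.080000·-1.000000=0.0800; V=0.000000+-0.080000+0.080000=0.0000
k=4 src: inc=0.080000, refl=0.080000·0.200000=0.0160; V=-0.080000+0.080000+0.016000=0.0160
k=5 load: inc=0.016000, refl=0.016000·-1.000000=-0.0160; V=0.000000+0.016000+-0.016000=0.0000
k=6 src: inc=-0.016000, refl=-0.016000·0.200000=-0.0032; V=0.016000+-0.016000+-0.003200=-0.0032
k=7 load: inc=-0.003200, refl=-0.003200·-1.000000=0.0032; V=0.000000+-0.003200+0.003200=0.0000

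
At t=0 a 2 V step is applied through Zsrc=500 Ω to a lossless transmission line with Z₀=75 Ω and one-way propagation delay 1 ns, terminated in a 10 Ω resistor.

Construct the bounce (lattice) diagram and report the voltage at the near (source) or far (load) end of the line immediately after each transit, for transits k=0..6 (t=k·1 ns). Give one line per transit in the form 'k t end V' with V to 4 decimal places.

Γ_L=-0.764706, Γ_S=0.739130; launch V₁=2·75/575=0.260870
k=0 src: V=0.2609
k=1 load: inc=0.260870, refl=0.260870·-0.764706=-0.1995; V=0.000000+0.260870+-0.199488=0.0614
k=2 src: inc=-0.199488, refl=-0.199488·0.739130=-0.1474; V=0.260870+-0.199488+-0.147448=-0.0861
k=3 load: inc=-0.147448, refl=-0.147448·-0.764706=0.1128; V=0.061381+-0.147448+0.112754=0.0267
k=4 src: inc=0.112754, refl=0.112754·0.739130=0.0833; V=-0.086067+0.112754+0.083340=0.1100
k=5 load: inc=0.083340, refl=0.083340·-0.764706=-0.0637; V=0.026687+0.083340+-0.063731=0.0463
k=6 src: inc=-0.063731, refl=-0.063731·0.739130=-0.0471; V=0.110028+-0.063731+-0.047105=-0.0008

0 0 source 0.2609
1 1 load 0.0614
2 2 source -0.0861
3 3 load 0.0267
4 4 source 0.1100
5 5 load 0.0463
6 6 source -0.0008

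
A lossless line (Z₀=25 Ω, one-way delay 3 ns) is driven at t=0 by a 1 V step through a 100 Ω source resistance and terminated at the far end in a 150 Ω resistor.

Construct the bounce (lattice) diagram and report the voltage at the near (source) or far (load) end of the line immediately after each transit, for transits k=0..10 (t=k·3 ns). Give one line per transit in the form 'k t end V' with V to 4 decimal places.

Γ_L=0.714286, Γ_S=0.600000; launch V₁=1·25/125=0.200000
k=0 src: V=0.2000
k=1 load: inc=0.200000, refl=0.200000·0.714286=0.1429; V=0.000000+0.200000+0.142857=0.3429
k=2 src: inc=0.142857, refl=0.142857·0.600000=0.0857; V=0.200000+0.142857+0.085714=0.4286
k=3 load: inc=0.085714, refl=0.085714·0.714286=0.0612; V=0.342857+0.085714+0.061224=0.4898
k=4 src: inc=0.061224, refl=0.061224·0.600000=0.0367; V=0.428571+0.061224+0.036735=0.5265
k=5 load: inc=0.036735, refl=0.036735·0.714286=0.0262; V=0.489796+0.036735+0.026239=0.5528
k=6 src: inc=0.026239, refl=0.026239·0.600000=0.0157; V=0.526531+0.026239+0.015743=0.5685
k=7 load: inc=0.015743, refl=0.015743·0.714286=0.0112; V=0.552770+0.015743+0.011245=0.5798
k=8 src: inc=0.011245, refl=0.011245·0.600000=0.0067; V=0.568513+0.011245+0.006747=0.5865
k=9 load: inc=0.006747, refl=0.006747·0.714286=0.0048; V=0.579758+0.006747+0.004819=0.5913
k=10 src: inc=0.004819, refl=0.004819·0.600000=0.0029; V=0.586506+0.004819+0.002892=0.5942

0 0 source 0.2000
1 3 load 0.3429
2 6 source 0.4286
3 9 load 0.4898
4 12 source 0.5265
5 15 load 0.5528
6 18 source 0.5685
7 21 load 0.5798
8 24 source 0.5865
9 27 load 0.5913
10 30 source 0.5942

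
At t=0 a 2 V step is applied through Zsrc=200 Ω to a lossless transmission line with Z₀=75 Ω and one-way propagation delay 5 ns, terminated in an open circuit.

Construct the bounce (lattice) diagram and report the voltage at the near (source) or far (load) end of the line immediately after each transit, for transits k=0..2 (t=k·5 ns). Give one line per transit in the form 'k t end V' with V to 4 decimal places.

Γ_L=1.000000, Γ_S=0.454545; launch V₁=2·75/275=0.545455
k=0 src: V=0.5455
k=1 load: inc=0.545455, refl=0.545455·1.000000=0.5455; V=0.000000+0.545455+0.545455=1.0909
k=2 src: inc=0.545455, refl=0.545455·0.454545=0.2479; V=0.545455+0.545455+0.247934=1.3388

0 0 source 0.5455
1 5 load 1.0909
2 10 source 1.3388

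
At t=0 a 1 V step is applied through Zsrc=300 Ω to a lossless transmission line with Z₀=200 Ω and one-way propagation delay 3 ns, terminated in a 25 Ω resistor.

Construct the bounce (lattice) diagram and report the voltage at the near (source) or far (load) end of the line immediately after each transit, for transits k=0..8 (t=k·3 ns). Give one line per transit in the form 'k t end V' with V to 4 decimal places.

Γ_L=-0.777778, Γ_S=0.200000; launch V₁=1·200/500=0.400000
k=0 src: V=0.4000
k=1 load: inc=0.400000, refl=0.400000·-0.777778=-0.3111; V=0.000000+0.400000+-0.311111=0.0889
k=2 src: inc=-0.311111, refl=-0.311111·0.200000=-0.0622; V=0.400000+-0.311111+-0.062222=0.0267
k=3 load: inc=-0.062222, refl=-0.062222·-0.777778=0.0484; V=0.088889+-0.062222+0.048395=0.0751
k=4 src: inc=0.048395, refl=0.048395·0.200000=0.0097; V=0.026667+0.048395+0.009679=0.0847
k=5 load: inc=0.009679, refl=0.009679·-0.777778=-0.0075; V=0.075062+0.009679+-0.007528=0.0772
k=6 src: inc=-0.007528, refl=-0.007528·0.200000=-0.0015; V=0.084741+-0.007528+-0.001506=0.0757
k=7 load: inc=-0.001506, refl=-0.001506·-0.777778=0.0012; V=0.077213+-0.001506+0.001171=0.0769
k=8 src: inc=0.001171, refl=0.001171·0.200000=0.0002; V=0.075707+0.001171+0.000234=0.0771

0 0 source 0.4000
1 3 load 0.0889
2 6 source 0.0267
3 9 load 0.0751
4 12 source 0.0847
5 15 load 0.0772
6 18 source 0.0757
7 21 load 0.0769
8 24 source 0.0771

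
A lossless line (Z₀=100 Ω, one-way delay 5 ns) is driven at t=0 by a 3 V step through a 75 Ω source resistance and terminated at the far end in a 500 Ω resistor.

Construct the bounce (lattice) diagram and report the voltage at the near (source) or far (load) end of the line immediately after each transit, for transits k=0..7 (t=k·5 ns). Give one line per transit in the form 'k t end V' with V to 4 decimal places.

0 0 source 1.7143
1 5 load 2.8571
2 10 source 2.6939
3 15 load 2.5850
4 20 source 2.6006
5 25 load 2.6109
6 30 source 2.6095
7 35 load 2.6085

Γ_L=0.666667, Γ_S=-0.142857; launch V₁=3·100/175=1.714286
k=0 src: V=1.7143
k=1 load: inc=1.714286, refl=1.714286·0.666667=1.1429; V=0.000000+1.714286+1.142857=2.8571
k=2 src: inc=1.142857, refl=1.142857·-0.142857=-0.1633; V=1.714286+1.142857+-0.163265=2.6939
k=3 load: inc=-0.163265, refl=-0.163265·0.666667=-0.1088; V=2.857143+-0.163265+-0.108844=2.5850
k=4 src: inc=-0.108844, refl=-0.108844·-0.142857=0.0155; V=2.693878+-0.108844+0.015549=2.6006
k=5 load: inc=0.015549, refl=0.015549·0.666667=0.0104; V=2.585034+0.015549+0.010366=2.6109
k=6 src: inc=0.010366, refl=0.010366·-0.142857=-0.0015; V=2.600583+0.010366+-0.001481=2.6095
k=7 load: inc=-0.001481, refl=-0.001481·0.666667=-0.0010; V=2.610949+-0.001481+-0.000987=2.6085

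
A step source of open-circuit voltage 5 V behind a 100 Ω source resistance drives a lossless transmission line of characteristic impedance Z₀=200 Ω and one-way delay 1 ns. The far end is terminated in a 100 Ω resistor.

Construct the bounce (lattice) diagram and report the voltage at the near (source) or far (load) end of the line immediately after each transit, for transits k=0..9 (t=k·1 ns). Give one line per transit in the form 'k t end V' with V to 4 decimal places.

0 0 source 3.3333
1 1 load 2.2222
2 2 source 2.5926
3 3 load 2.4691
4 4 source 2.5103
5 5 load 2.4966
6 6 source 2.5011
7 7 load 2.4996
8 8 source 2.5001
9 9 load 2.5000

Γ_L=-0.333333, Γ_S=-0.333333; launch V₁=5·200/300=3.333333
k=0 src: V=3.3333
k=1 load: inc=3.333333, refl=3.333333·-0.333333=-1.1111; V=0.000000+3.333333+-1.111111=2.2222
k=2 src: inc=-1.111111, refl=-1.111111·-0.333333=0.3704; V=3.333333+-1.111111+0.370370=2.5926
k=3 load: inc=0.370370, refl=0.370370·-0.333333=-0.1235; V=2.222222+0.370370+-0.123457=2.4691
k=4 src: inc=-0.123457, refl=-0.123457·-0.333333=0.0412; V=2.592593+-0.123457+0.041152=2.5103
k=5 load: inc=0.041152, refl=0.041152·-0.333333=-0.0137; V=2.469136+0.041152+-0.013717=2.4966
k=6 src: inc=-0.013717, refl=-0.013717·-0.333333=0.0046; V=2.510288+-0.013717+0.004572=2.5011
k=7 load: inc=0.004572, refl=0.004572·-0.333333=-0.0015; V=2.496571+0.004572+-0.001524=2.4996
k=8 src: inc=-0.001524, refl=-0.001524·-0.333333=0.0005; V=2.501143+-0.001524+0.000508=2.5001
k=9 load: inc=0.000508, refl=0.000508·-0.333333=-0.0002; V=2.499619+0.000508+-0.000169=2.5000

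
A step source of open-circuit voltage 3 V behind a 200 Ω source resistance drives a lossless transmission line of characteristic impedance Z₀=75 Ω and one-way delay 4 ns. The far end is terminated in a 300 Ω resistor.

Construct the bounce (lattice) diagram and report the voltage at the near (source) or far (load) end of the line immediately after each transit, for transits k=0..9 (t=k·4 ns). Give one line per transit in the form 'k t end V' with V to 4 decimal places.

Γ_L=0.600000, Γ_S=0.454545; launch V₁=3·75/275=0.818182
k=0 src: V=0.8182
k=1 load: inc=0.818182, refl=0.818182·0.600000=0.4909; V=0.000000+0.818182+0.490909=1.3091
k=2 src: inc=0.490909, refl=0.490909·0.454545=0.2231; V=0.818182+0.490909+0.223140=1.5322
k=3 load: inc=0.223140, refl=0.223140·0.600000=0.1339; V=1.309091+0.223140+0.133884=1.6661
k=4 src: inc=0.133884, refl=0.133884·0.454545=0.0609; V=1.532231+0.133884+0.060856=1.7270
k=5 load: inc=0.060856, refl=0.060856·0.600000=0.0365; V=1.666116+0.060856+0.036514=1.7635
k=6 src: inc=0.036514, refl=0.036514·0.454545=0.0166; V=1.726972+0.036514+0.016597=1.7801
k=7 load: inc=0.016597, refl=0.016597·0.600000=0.0100; V=1.763486+0.016597+0.009958=1.7900
k=8 src: inc=0.009958, refl=0.009958·0.454545=0.0045; V=1.780083+0.009958+0.004527=1.7946
k=9 load: inc=0.004527, refl=0.004527·0.600000=0.0027; V=1.790042+0.004527+0.002716=1.7973

0 0 source 0.8182
1 4 load 1.3091
2 8 source 1.5322
3 12 load 1.6661
4 16 source 1.7270
5 20 load 1.7635
6 24 source 1.7801
7 28 load 1.7900
8 32 source 1.7946
9 36 load 1.7973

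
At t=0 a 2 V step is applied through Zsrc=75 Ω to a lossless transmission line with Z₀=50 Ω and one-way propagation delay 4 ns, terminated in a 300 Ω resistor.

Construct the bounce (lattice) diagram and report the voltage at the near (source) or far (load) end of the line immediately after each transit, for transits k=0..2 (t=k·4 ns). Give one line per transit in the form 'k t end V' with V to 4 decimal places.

Γ_L=0.714286, Γ_S=0.200000; launch V₁=2·50/125=0.800000
k=0 src: V=0.8000
k=1 load: inc=0.800000, refl=0.800000·0.714286=0.5714; V=0.000000+0.800000+0.571429=1.3714
k=2 src: inc=0.571429, refl=0.571429·0.200000=0.1143; V=0.800000+0.571429+0.114286=1.4857

0 0 source 0.8000
1 4 load 1.3714
2 8 source 1.4857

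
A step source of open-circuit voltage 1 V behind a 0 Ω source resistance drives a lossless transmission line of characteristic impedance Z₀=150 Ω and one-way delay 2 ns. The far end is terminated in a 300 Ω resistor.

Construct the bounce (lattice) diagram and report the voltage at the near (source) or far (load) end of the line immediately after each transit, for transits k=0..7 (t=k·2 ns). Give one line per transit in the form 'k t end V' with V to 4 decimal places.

0 0 source 1.0000
1 2 load 1.3333
2 4 source 1.0000
3 6 load 0.8889
4 8 source 1.0000
5 10 load 1.0370
6 12 source 1.0000
7 14 load 0.9877

Γ_L=0.333333, Γ_S=-1.000000; launch V₁=1·150/150=1.000000
k=0 src: V=1.0000
k=1 load: inc=1.000000, refl=1.000000·0.333333=0.3333; V=0.000000+1.000000+0.333333=1.3333
k=2 src: inc=0.333333, refl=0.333333·-1.000000=-0.3333; V=1.000000+0.333333+-0.333333=1.0000
k=3 load: inc=-0.333333, refl=-0.333333·0.333333=-0.1111; V=1.333333+-0.333333+-0.111111=0.8889
k=4 src: inc=-0.111111, refl=-0.111111·-1.000000=0.1111; V=1.000000+-0.111111+0.111111=1.0000
k=5 load: inc=0.111111, refl=0.111111·0.333333=0.0370; V=0.888889+0.111111+0.037037=1.0370
k=6 src: inc=0.037037, refl=0.037037·-1.000000=-0.0370; V=1.000000+0.037037+-0.037037=1.0000
k=7 load: inc=-0.037037, refl=-0.037037·0.333333=-0.0123; V=1.037037+-0.037037+-0.012346=0.9877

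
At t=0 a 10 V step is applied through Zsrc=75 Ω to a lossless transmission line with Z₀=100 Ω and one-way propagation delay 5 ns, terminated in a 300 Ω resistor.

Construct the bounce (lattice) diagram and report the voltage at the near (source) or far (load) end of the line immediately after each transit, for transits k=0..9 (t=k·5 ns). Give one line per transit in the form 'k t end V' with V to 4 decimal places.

Γ_L=0.500000, Γ_S=-0.142857; launch V₁=10·100/175=5.714286
k=0 src: V=5.7143
k=1 load: inc=5.714286, refl=5.714286·0.500000=2.8571; V=0.000000+5.714286+2.857143=8.5714
k=2 src: inc=2.857143, refl=2.857143·-0.142857=-0.4082; V=5.714286+2.857143+-0.408163=8.1633
k=3 load: inc=-0.408163, refl=-0.408163·0.500000=-0.2041; V=8.571429+-0.408163+-0.204082=7.9592
k=4 src: inc=-0.204082, refl=-0.204082·-0.142857=0.0292; V=8.163265+-0.204082+0.029155=7.9883
k=5 load: inc=0.029155, refl=0.029155·0.500000=0.0146; V=7.959184+0.029155+0.014577=8.0029
k=6 src: inc=0.014577, refl=0.014577·-0.142857=-0.0021; V=7.988338+0.014577+-0.002082=8.0008
k=7 load: inc=-0.002082, refl=-0.002082·0.500000=-0.0010; V=8.002915+-0.002082+-0.001041=7.9998
k=8 src: inc=-0.001041, refl=-0.001041·-0.142857=0.0001; V=8.000833+-0.001041+0.000149=7.9999
k=9 load: inc=0.000149, refl=0.000149·0.500000=0.0001; V=7.999792+0.000149+0.000074=8.0000

0 0 source 5.7143
1 5 load 8.5714
2 10 source 8.1633
3 15 load 7.9592
4 20 source 7.9883
5 25 load 8.0029
6 30 source 8.0008
7 35 load 7.9998
8 40 source 7.9999
9 45 load 8.0000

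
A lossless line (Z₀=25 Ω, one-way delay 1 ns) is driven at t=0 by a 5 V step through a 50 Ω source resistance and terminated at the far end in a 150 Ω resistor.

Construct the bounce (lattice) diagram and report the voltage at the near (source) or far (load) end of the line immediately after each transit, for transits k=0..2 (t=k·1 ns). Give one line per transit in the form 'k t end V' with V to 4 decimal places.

0 0 source 1.6667
1 1 load 2.8571
2 2 source 3.2540

Γ_L=0.714286, Γ_S=0.333333; launch V₁=5·25/75=1.666667
k=0 src: V=1.6667
k=1 load: inc=1.666667, refl=1.666667·0.714286=1.1905; V=0.000000+1.666667+1.190476=2.8571
k=2 src: inc=1.190476, refl=1.190476·0.333333=0.3968; V=1.666667+1.190476+0.396825=3.2540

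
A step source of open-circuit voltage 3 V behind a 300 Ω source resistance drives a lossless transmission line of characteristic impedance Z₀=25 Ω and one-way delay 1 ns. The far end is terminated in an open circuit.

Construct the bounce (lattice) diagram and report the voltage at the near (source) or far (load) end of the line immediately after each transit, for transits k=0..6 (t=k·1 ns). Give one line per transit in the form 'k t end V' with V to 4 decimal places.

Γ_L=1.000000, Γ_S=0.846154; launch V₁=3·25/325=0.230769
k=0 src: V=0.2308
k=1 load: inc=0.230769, refl=0.230769·1.000000=0.2308; V=0.000000+0.230769+0.230769=0.4615
k=2 src: inc=0.230769, refl=0.230769·0.846154=0.1953; V=0.230769+0.230769+0.195266=0.6568
k=3 load: inc=0.195266, refl=0.195266·1.000000=0.1953; V=0.461538+0.195266+0.195266=0.8521
k=4 src: inc=0.195266, refl=0.195266·0.846154=0.1652; V=0.656805+0.195266+0.165225=1.0173
k=5 load: inc=0.165225, refl=0.165225·1.000000=0.1652; V=0.852071+0.165225+0.165225=1.1825
k=6 src: inc=0.165225, refl=0.165225·0.846154=0.1398; V=1.017296+0.165225+0.139806=1.3223

0 0 source 0.2308
1 1 load 0.4615
2 2 source 0.6568
3 3 load 0.8521
4 4 source 1.0173
5 5 load 1.1825
6 6 source 1.3223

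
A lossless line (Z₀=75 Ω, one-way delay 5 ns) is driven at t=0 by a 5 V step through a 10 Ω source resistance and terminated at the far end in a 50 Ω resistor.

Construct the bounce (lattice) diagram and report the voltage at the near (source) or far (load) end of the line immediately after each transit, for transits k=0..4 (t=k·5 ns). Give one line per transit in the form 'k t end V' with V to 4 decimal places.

0 0 source 4.4118
1 5 load 3.5294
2 10 source 4.2042
3 15 load 4.0692
4 20 source 4.1724

Γ_L=-0.200000, Γ_S=-0.764706; launch V₁=5·75/85=4.411765
k=0 src: V=4.4118
k=1 load: inc=4.411765, refl=4.411765·-0.200000=-0.8824; V=0.000000+4.411765+-0.882353=3.5294
k=2 src: inc=-0.882353, refl=-0.882353·-0.764706=0.6747; V=4.411765+-0.882353+0.674740=4.2042
k=3 load: inc=0.674740, refl=0.674740·-0.200000=-0.1349; V=3.529412+0.674740+-0.134948=4.0692
k=4 src: inc=-0.134948, refl=-0.134948·-0.764706=0.1032; V=4.204152+-0.134948+0.103196=4.1724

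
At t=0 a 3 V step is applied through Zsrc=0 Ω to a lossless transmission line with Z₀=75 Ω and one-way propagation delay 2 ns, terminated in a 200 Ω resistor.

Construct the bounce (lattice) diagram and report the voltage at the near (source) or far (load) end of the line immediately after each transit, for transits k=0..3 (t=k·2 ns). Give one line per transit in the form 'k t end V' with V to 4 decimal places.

Γ_L=0.454545, Γ_S=-1.000000; launch V₁=3·75/75=3.000000
k=0 src: V=3.0000
k=1 load: inc=3.000000, refl=3.000000·0.454545=1.3636; V=0.000000+3.000000+1.363636=4.3636
k=2 src: inc=1.363636, refl=1.363636·-1.000000=-1.3636; V=3.000000+1.363636+-1.363636=3.0000
k=3 load: inc=-1.363636, refl=-1.363636·0.454545=-0.6198; V=4.363636+-1.363636+-0.619835=2.3802

0 0 source 3.0000
1 2 load 4.3636
2 4 source 3.0000
3 6 load 2.3802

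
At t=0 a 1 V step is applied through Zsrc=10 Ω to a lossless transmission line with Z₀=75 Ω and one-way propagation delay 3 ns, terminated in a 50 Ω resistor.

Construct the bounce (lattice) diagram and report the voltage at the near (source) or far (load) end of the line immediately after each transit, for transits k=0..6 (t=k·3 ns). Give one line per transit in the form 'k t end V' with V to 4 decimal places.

0 0 source 0.8824
1 3 load 0.7059
2 6 source 0.8408
3 9 load 0.8138
4 12 source 0.8345
5 15 load 0.8304
6 18 source 0.8335

Γ_L=-0.200000, Γ_S=-0.764706; launch V₁=1·75/85=0.882353
k=0 src: V=0.8824
k=1 load: inc=0.882353, refl=0.882353·-0.200000=-0.1765; V=0.000000+0.882353+-0.176471=0.7059
k=2 src: inc=-0.176471, refl=-0.176471·-0.764706=0.1349; V=0.882353+-0.176471+0.134948=0.8408
k=3 load: inc=0.134948, refl=0.134948·-0.200000=-0.0270; V=0.705882+0.134948+-0.026990=0.8138
k=4 src: inc=-0.026990, refl=-0.026990·-0.764706=0.0206; V=0.840830+-0.026990+0.020639=0.8345
k=5 load: inc=0.020639, refl=0.020639·-0.200000=-0.0041; V=0.813841+0.020639+-0.004128=0.8304
k=6 src: inc=-0.004128, refl=-0.004128·-0.764706=0.0032; V=0.834480+-0.004128+0.003157=0.8335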